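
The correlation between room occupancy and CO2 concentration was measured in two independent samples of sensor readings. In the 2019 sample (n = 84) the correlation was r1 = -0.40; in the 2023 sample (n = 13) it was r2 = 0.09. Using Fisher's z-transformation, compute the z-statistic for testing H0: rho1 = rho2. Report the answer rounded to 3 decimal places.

-1.533

z1 = atanh(-0.40) = -0.423649,  z2 = atanh(0.09) = 0.090244
SE = √(1/(n1−3) + 1/(n2−3)) = √(1/81 + 1/10) = √(0.0123457 + 0.1000000) = √0.1123457 = 0.335180
z = (z1 − z2)/SE = (-0.423649 − 0.090244) / 0.335180 = -0.513893 / 0.335180 = -1.533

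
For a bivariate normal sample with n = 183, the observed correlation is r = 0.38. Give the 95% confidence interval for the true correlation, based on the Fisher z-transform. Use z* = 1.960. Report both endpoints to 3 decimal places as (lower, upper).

(0.249, 0.498)

z_r = atanh(0.38) = 0.400060;  SE = 1/√(n−3) = 1/√180 = 0.074536
z-limits: 0.400060 ± 1.960·0.074536 = 0.400060 ± 0.146091 = [0.253969, 0.546151]
ρ-limits: (tanh 0.253969, tanh 0.546151) = (0.249, 0.498)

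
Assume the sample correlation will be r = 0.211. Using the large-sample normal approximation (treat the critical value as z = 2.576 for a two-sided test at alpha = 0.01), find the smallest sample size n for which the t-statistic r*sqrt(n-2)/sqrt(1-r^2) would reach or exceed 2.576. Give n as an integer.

Need r·√(n−2)/√(1−r²) ≥ 2.576
√(n−2) ≥ 2.576·√(1−0.044521) / 0.211 = 2.576·0.977486 / 0.211 = 11.9337
n−2 ≥ 142.4132  ⇒  n ≥ 144.4132
Smallest integer n = 145

145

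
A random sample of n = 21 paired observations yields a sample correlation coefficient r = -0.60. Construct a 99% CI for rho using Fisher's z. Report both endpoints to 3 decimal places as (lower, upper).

(-0.862, -0.086)

z_r = atanh(-0.60) = -0.693147;  SE = 1/√(n−3) = 1/√18 = 0.235702
z-limits: -0.693147 ± 2.576·0.235702 = -0.693147 ± 0.607168 = [-1.300315, -0.085979]
ρ-limits: (tanh -1.300315, tanh -0.085979) = (-0.862, -0.086)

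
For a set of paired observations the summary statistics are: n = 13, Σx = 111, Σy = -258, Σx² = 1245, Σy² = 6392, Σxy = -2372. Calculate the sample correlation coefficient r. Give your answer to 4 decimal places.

-0.2750

S_xy = nΣxy − ΣxΣy = 13·(-2372) − 111·(-258) = -30836 − (-28638) = -2198
S_xx = nΣx² − (Σx)² = 13·1245 − 111² = 16185 − 12321 = 3864
S_yy = nΣy² − (Σy)² = 13·6392 − (-258)² = 83096 − 66564 = 16532
r = S_xy / √(S_xx·S_yy) = -2198 / √(3864·16532) = -2198 / √63879648 = -2198 / 7992.4745 = -0.2750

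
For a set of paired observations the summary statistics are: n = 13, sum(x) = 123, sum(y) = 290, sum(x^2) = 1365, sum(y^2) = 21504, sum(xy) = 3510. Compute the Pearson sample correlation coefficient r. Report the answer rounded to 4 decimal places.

0.4405

S_xy = nΣxy − ΣxΣy = 13·3510 − 123·290 = 45630 − 35670 = 9960
S_xx = nΣx² − (Σx)² = 13·1365 − 123² = 17745 − 15129 = 2616
S_yy = nΣy² − (Σy)² = 13·21504 − 290² = 279552 − 84100 = 195452
r = S_xy / √(S_xx·S_yy) = 9960 / √(2616·195452) = 9960 / √511302432 = 9960 / 22611.9975 = 0.4405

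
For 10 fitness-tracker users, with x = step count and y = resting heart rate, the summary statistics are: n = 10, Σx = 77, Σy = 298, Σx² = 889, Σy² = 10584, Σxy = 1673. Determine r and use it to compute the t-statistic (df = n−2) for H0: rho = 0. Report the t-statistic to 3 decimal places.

-5.117

S_xy = nΣxy − ΣxΣy = 10·1673 − 77·298 = 16730 − 22946 = -6216
S_xx = nΣx² − (Σx)² = 10·889 − 77² = 8890 − 5929 = 2961
S_yy = nΣy² − (Σy)² = 10·10584 − 298² = 105840 − 88804 = 17036
r = S_xy / √(S_xx·S_yy) = -6216 / √(2961·17036) = -6216 / √50443596 = -6216 / 7102.3655 = -0.8752
t = r·√(n−2)/√(1−r²) = -0.8752·√8 / √(1−0.765975) = -2.475439 / 0.483761 = -5.117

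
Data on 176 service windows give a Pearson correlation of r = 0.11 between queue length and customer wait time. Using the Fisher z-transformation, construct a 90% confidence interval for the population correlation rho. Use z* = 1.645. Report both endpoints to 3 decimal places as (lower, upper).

(-0.015, 0.231)

Fisher z: z_r = atanh(r) = ½·ln((1+0.11)/(1−0.11)) = 0.110447
SE(z) = 1/√(n−3) = 1/√173 = 0.076029
90% ⇒ z* = 1.645; margin = 1.645·0.076029 = 0.125068
CI on z-scale: (-0.014621, 0.235515)
Back-transform: tanh(-0.014621) = -0.014620, tanh(0.235515) = 0.231255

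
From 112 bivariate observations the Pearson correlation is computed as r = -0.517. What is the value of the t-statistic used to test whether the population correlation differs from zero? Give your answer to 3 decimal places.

-6.335

1 − r² = 1 − 0.267289 = 0.732711;  √(1−r²) = 0.855985
√(n−2) = √110 = 10.488088
t = r·√(n−2)/√(1−r²) = -0.517 · 10.488088 / 0.855985 = -6.335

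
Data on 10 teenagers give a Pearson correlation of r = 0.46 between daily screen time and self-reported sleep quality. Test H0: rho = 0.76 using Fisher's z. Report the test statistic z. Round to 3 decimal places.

Fisher z: atanh(0.46) = 0.497311, atanh(0.76) = 0.996215
z = (z_r − z_0)·√(n−3) = (0.497311 − 0.996215)·√7 = -0.498904 · 2.645751 = -1.320

-1.320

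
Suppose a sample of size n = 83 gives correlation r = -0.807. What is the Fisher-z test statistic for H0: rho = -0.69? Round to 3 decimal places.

-2.419

z_r = atanh(-0.807) = -1.118367,  z_0 = atanh(-0.69) = -0.847956
SE = 1/√(n−3) = 1/√80 = 0.111803
z = (z_r − z_0)/SE = (-1.118367 − (-0.847956)) / 0.111803 = -0.270411 / 0.111803 = -2.419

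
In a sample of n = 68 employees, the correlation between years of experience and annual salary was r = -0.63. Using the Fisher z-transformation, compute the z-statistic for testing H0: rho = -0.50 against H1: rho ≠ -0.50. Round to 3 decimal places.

-1.549

Fisher z: atanh(-0.63) = -0.741416, atanh(-0.50) = -0.549306
z = (z_r − z_0)·√(n−3) = (-0.741416 − (-0.549306))·√65 = -0.192110 · 8.062258 = -1.549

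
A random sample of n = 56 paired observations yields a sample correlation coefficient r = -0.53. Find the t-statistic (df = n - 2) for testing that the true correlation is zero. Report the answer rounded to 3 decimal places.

-4.593

t = r·√(n−2) / √(1−r²) with r = -0.53, n = 56
  = -0.53·√54 / √(1 − 0.2809)
  = -0.53·7.348469 / 0.847998
  = -3.894689 / 0.847998 = -4.593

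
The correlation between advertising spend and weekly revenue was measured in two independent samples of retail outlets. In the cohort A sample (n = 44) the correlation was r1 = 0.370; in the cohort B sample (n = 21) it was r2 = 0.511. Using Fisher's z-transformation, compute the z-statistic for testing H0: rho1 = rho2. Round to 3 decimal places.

-0.621

z1 = atanh(0.370) = 0.388423,  z2 = atanh(0.511) = 0.564082
SE = √(1/(n1−3) + 1/(n2−3)) = √(1/41 + 1/18) = √(0.0243902 + 0.0555556) = √0.0799458 = 0.282747
z = (z1 − z2)/SE = (0.388423 − 0.564082) / 0.282747 = -0.175659 / 0.282747 = -0.621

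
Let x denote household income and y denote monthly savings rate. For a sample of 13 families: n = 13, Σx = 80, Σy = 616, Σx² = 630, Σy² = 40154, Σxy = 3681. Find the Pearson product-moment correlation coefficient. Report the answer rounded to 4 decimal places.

S_xy = nΣxy − ΣxΣy = 13·3681 − 80·616 = 47853 − 49280 = -1427
S_xx = nΣx² − (Σx)² = 13·630 − 80² = 8190 − 6400 = 1790
S_yy = nΣy² − (Σy)² = 13·40154 − 616² = 522002 − 379456 = 142546
r = S_xy / √(S_xx·S_yy) = -1427 / √(1790·142546) = -1427 / √255157340 = -1427 / 15973.6452 = -0.0893

-0.0893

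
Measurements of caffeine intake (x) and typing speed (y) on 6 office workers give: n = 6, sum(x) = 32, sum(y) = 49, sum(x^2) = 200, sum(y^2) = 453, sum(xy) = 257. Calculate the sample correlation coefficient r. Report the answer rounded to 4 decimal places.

S_xy = nΣxy − ΣxΣy = 6·257 − 32·49 = 1542 − 1568 = -26
S_xx = nΣx² − (Σx)² = 6·200 − 32² = 1200 − 1024 = 176
S_yy = nΣy² − (Σy)² = 6·453 − 49² = 2718 − 2401 = 317
r = S_xy / √(S_xx·S_yy) = -26 / √(176·317) = -26 / √55792 = -26 / 236.2033 = -0.1101

-0.1101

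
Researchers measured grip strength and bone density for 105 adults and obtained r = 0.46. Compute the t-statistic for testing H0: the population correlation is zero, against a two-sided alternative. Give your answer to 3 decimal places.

1 − r² = 1 − 0.2116 = 0.7884;  √(1−r²) = 0.887919
√(n−2) = √103 = 10.148892
t = r·√(n−2)/√(1−r²) = 0.46 · 10.148892 / 0.887919 = 5.258

5.258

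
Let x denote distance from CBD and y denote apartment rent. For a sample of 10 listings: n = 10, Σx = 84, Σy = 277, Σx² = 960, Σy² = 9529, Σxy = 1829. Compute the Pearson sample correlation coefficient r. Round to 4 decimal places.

-0.7244

S_xy = nΣxy − ΣxΣy = 10·1829 − 84·277 = 18290 − 23268 = -4978
S_xx = nΣx² − (Σx)² = 10·960 − 84² = 9600 − 7056 = 2544
S_yy = nΣy² − (Σy)² = 10·9529 − 277² = 95290 − 76729 = 18561
r = S_xy / √(S_xx·S_yy) = -4978 / √(2544·18561) = -4978 / √47219184 = -4978 / 6871.6216 = -0.7244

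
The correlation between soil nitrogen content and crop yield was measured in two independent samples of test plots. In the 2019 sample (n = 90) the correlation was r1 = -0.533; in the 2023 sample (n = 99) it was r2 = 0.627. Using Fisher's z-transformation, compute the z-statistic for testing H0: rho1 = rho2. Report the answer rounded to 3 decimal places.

z1 = atanh(-0.533) = -0.594326,  z2 = atanh(0.627) = 0.736457
SE = √(1/(n1−3) + 1/(n2−3)) = √(1/87 + 1/96) = √(0.0114943 + 0.0104167) = √0.0219110 = 0.148024
z = (z1 − z2)/SE = (-0.594326 − 0.736457) / 0.148024 = -1.330783 / 0.148024 = -8.990

-8.990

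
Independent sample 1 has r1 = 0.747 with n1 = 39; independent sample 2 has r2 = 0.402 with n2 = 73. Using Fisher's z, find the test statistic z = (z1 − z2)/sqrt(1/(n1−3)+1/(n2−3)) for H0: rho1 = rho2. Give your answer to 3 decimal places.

2.633

z1 = atanh(0.747) = 0.966133,  z2 = atanh(0.402) = 0.426032
SE = √(1/(n1−3) + 1/(n2−3)) = √(1/36 + 1/70) = √(0.0277778 + 0.0142857) = √0.0420635 = 0.205094
z = (z1 − z2)/SE = (0.966133 − 0.426032) / 0.205094 = 0.540101 / 0.205094 = 2.633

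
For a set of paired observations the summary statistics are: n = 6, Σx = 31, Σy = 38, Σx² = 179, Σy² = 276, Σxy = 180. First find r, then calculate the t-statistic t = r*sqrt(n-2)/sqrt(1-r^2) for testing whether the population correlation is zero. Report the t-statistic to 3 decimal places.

-1.636

Numerator: nΣxy − (Σx)(Σy) = 6·180 − (31)(38) = -98
Denominator: √[(nΣx²−(Σx)²)(nΣy²−(Σy)²)]
  nΣx²−(Σx)² = 6·179 − 961 = 113;  nΣy²−(Σy)² = 6·276 − 1444 = 212
  √(113·212) = √23956 = 154.7773
r = -98 / 154.7773 = -0.6332
t = r·√(n−2)/√(1−r²) = -0.6332·√4 / √(1−0.400942) = -1.266400 / 0.773988 = -1.636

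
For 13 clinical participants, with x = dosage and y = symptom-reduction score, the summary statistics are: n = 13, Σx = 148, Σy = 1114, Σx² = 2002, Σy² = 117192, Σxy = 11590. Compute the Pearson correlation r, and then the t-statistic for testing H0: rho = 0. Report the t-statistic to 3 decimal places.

-1.518

Numerator: nΣxy − (Σx)(Σy) = 13·11590 − (148)(1114) = -14202
Denominator: √[(nΣx²−(Σx)²)(nΣy²−(Σy)²)]
  nΣx²−(Σx)² = 13·2002 − 21904 = 4122;  nΣy²−(Σy)² = 13·117192 − 1240996 = 282500
  √(4122·282500) = √1164465000 = 34124.2582
r = -14202 / 34124.2582 = -0.4162
t = r·√(n−2)/√(1−r²) = -0.4162·√11 / √(1−0.173222) = -1.380379 / 0.909273 = -1.518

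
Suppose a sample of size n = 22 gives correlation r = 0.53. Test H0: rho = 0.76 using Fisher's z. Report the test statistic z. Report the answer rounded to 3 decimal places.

z_r = atanh(0.53) = 0.590145,  z_0 = atanh(0.76) = 0.996215
SE = 1/√(n−3) = 1/√19 = 0.229416
z = (z_r − z_0)/SE = (0.590145 − 0.996215) / 0.229416 = -0.406070 / 0.229416 = -1.770

-1.770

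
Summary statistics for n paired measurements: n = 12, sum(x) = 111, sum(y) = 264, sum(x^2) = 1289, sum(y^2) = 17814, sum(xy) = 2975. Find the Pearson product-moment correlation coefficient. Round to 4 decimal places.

0.3004

S_xy = nΣxy − ΣxΣy = 12·2975 − 111·264 = 35700 − 29304 = 6396
S_xx = nΣx² − (Σx)² = 12·1289 − 111² = 15468 − 12321 = 3147
S_yy = nΣy² − (Σy)² = 12·17814 − 264² = 213768 − 69696 = 144072
r = S_xy / √(S_xx·S_yy) = 6396 / √(3147·144072) = 6396 / √453394584 = 6396 / 21293.0642 = 0.3004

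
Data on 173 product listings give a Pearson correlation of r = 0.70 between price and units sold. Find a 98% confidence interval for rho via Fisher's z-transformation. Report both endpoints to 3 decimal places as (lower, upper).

z_r = atanh(0.70) = 0.867301;  SE = 1/√(n−3) = 1/√170 = 0.076696
z-limits: 0.867301 ± 2.326·0.076696 = 0.867301 ± 0.178395 = [0.688906, 1.045696]
ρ-limits: (tanh 0.688906, tanh 1.045696) = (0.597, 0.780)

(0.597, 0.780)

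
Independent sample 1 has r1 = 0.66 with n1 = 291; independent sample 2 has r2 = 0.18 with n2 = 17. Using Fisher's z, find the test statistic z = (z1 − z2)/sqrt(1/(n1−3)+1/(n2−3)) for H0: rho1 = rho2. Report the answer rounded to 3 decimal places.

2.232

Fisher z-transforms: z1 = atanh(0.66) = 0.792814, z2 = atanh(0.18) = 0.181983; difference d = 0.610831
Var(d) = 1/288 + 1/14 = 0.0034722 + 0.0714286 = 0.0749008
z = d/√Var(d) = 0.610831 / √0.0749008 = 0.610831 / 0.273680 = 2.232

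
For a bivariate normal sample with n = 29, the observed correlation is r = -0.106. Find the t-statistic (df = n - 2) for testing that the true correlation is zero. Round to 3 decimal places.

t = r·√(n−2) / √(1−r²) with r = -0.106, n = 29
  = -0.106·√27 / √(1 − 0.011236)
  = -0.106·5.196152 / 0.994366
  = -0.550792 / 0.994366 = -0.554

-0.554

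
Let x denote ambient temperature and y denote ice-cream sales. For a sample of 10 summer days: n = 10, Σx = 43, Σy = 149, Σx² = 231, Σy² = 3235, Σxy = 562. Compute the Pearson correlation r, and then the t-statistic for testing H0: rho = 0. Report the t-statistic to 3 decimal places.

-1.105

S_xy = nΣxy − ΣxΣy = 10·562 − 43·149 = 5620 − 6407 = -787
S_xx = nΣx² − (Σx)² = 10·231 − 43² = 2310 − 1849 = 461
S_yy = nΣy² − (Σy)² = 10·3235 − 149² = 32350 − 22201 = 10149
r = S_xy / √(S_xx·S_yy) = -787 / √(461·10149) = -787 / √4678689 = -787 / 2163.0277 = -0.3638
t = r·√(n−2)/√(1−r²) = -0.3638·√8 / √(1−0.132350) = -1.028982 / 0.931477 = -1.105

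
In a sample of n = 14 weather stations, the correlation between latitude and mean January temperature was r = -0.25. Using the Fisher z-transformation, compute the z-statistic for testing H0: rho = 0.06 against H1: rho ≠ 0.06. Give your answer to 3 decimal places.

-1.046

z_r = atanh(-0.25) = -0.255413,  z_0 = atanh(0.06) = 0.060072
SE = 1/√(n−3) = 1/√11 = 0.301511
z = (z_r − z_0)/SE = (-0.255413 − 0.060072) / 0.301511 = -0.315485 / 0.301511 = -1.046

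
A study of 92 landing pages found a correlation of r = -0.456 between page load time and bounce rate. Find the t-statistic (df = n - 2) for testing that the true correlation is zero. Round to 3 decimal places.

-4.861

1 − r² = 1 − 0.207936 = 0.792064;  √(1−r²) = 0.889980
√(n−2) = √90 = 9.486833
t = r·√(n−2)/√(1−r²) = -0.456 · 9.486833 / 0.889980 = -4.861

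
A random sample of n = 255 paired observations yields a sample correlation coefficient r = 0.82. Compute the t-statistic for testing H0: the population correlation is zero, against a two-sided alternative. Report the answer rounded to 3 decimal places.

t = r·√(n−2) / √(1−r²) with r = 0.82, n = 255
  = 0.82·√253 / √(1 − 0.6724)
  = 0.82·15.905974 / 0.572364
  = 13.042899 / 0.572364 = 22.788

22.788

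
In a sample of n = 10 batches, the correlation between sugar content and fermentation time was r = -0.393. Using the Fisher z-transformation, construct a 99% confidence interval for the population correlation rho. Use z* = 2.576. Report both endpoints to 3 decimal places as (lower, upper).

(-0.883, 0.507)

Fisher z: z_r = atanh(r) = ½·ln((1+(-0.393))/(1−(-0.393))) = -0.415343
SE(z) = 1/√(n−3) = 1/√7 = 0.377964
99% ⇒ z* = 2.576; margin = 2.576·0.377964 = 0.973635
CI on z-scale: (-1.388978, 0.558292)
Back-transform: tanh(-1.388978) = -0.882946, tanh(0.558292) = 0.506709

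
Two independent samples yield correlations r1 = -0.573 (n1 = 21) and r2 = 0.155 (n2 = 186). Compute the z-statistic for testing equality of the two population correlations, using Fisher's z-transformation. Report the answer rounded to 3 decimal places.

-3.272

z1 = atanh(-0.573) = -0.651978,  z2 = atanh(0.155) = 0.156259
SE = √(1/(n1−3) + 1/(n2−3)) = √(1/18 + 1/183) = √(0.0555556 + 0.0054645) = √0.0610201 = 0.247022
z = (z1 − z2)/SE = (-0.651978 − 0.156259) / 0.247022 = -0.808237 / 0.247022 = -3.272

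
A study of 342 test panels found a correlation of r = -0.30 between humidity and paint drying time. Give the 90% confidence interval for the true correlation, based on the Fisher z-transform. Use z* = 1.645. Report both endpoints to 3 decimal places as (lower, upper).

z_r = atanh(-0.30) = -0.309520;  SE = 1/√(n−3) = 1/√339 = 0.054313
z-limits: -0.309520 ± 1.645·0.054313 = -0.309520 ± 0.089345 = [-0.398865, -0.220175]
ρ-limits: (tanh -0.398865, tanh -0.220175) = (-0.379, -0.217)

(-0.379, -0.217)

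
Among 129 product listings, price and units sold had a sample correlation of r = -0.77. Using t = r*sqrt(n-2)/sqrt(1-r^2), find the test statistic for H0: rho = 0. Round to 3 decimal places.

t = r·√(n−2) / √(1−r²) with r = -0.77, n = 129
  = -0.77·√127 / √(1 − 0.5929)
  = -0.77·11.269428 / 0.638044
  = -8.677460 / 0.638044 = -13.600

-13.600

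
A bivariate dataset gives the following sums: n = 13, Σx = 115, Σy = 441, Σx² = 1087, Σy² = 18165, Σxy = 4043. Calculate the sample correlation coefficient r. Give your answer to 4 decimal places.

Numerator: nΣxy − (Σx)(Σy) = 13·4043 − (115)(441) = 1844
Denominator: √[(nΣx²−(Σx)²)(nΣy²−(Σy)²)]
  nΣx²−(Σx)² = 13·1087 − 13225 = 906;  nΣy²−(Σy)² = 13·18165 − 194481 = 41664
  √(906·41664) = √37747584 = 6143.9062
r = 1844 / 6143.9062 = 0.3001

0.3001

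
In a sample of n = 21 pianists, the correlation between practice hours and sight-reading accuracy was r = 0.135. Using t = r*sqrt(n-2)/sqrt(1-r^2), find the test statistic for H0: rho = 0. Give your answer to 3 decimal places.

0.594

t = r·√(n−2) / √(1−r²) with r = 0.135, n = 21
  = 0.135·√19 / √(1 − 0.018225)
  = 0.135·4.358899 / 0.990846
  = 0.588451 / 0.990846 = 0.594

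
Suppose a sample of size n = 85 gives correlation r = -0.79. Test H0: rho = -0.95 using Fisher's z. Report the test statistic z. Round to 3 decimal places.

Fisher z: atanh(-0.79) = -1.071432, atanh(-0.95) = -1.831781
z = (z_r − z_0)·√(n−3) = (-1.071432 − (-1.831781))·√82 = 0.760349 · 9.055385 = 6.885

6.885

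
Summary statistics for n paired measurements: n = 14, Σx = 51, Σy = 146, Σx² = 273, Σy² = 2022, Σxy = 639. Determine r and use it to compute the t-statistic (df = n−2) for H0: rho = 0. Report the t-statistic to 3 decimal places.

Numerator: nΣxy − (Σx)(Σy) = 14·639 − (51)(146) = 1500
Denominator: √[(nΣx²−(Σx)²)(nΣy²−(Σy)²)]
  nΣx²−(Σx)² = 14·273 − 2601 = 1221;  nΣy²−(Σy)² = 14·2022 − 21316 = 6992
  √(1221·6992) = √8537232 = 2921.8542
r = 1500 / 2921.8542 = 0.5134
t = r·√(n−2)/√(1−r²) = 0.5134·√12 / √(1−0.263580) = 1.778470 / 0.858149 = 2.072

2.072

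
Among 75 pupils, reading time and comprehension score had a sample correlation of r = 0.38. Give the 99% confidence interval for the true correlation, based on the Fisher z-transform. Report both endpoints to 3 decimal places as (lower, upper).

z_r = atanh(0.38) = 0.400060;  SE = 1/√(n−3) = 1/√72 = 0.117851
z-limits: 0.400060 ± 2.576·0.117851 = 0.400060 ± 0.303584 = [0.096476, 0.703644]
ρ-limits: (tanh 0.096476, tanh 0.703644) = (0.096, 0.607)

(0.096, 0.607)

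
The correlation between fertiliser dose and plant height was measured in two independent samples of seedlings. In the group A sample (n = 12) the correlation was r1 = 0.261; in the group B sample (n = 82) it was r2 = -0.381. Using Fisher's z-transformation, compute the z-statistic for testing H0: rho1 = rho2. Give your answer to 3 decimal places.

Fisher z-transforms: z1 = atanh(0.261) = 0.267181, z2 = atanh(-0.381) = -0.401229; difference d = 0.668410
Var(d) = 1/9 + 1/79 = 0.1111111 + 0.0126582 = 0.1237693
z = d/√Var(d) = 0.668410 / √0.1237693 = 0.668410 / 0.351809 = 1.900

1.900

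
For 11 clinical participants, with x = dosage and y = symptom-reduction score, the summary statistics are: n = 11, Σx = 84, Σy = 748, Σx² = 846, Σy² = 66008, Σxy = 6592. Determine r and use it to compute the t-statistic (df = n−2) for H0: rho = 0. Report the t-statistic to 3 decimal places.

S_xy = nΣxy − ΣxΣy = 11·6592 − 84·748 = 72512 − 62832 = 9680
S_xx = nΣx² − (Σx)² = 11·846 − 84² = 9306 − 7056 = 2250
S_yy = nΣy² − (Σy)² = 11·66008 − 748² = 726088 − 559504 = 166584
r = S_xy / √(S_xx·S_yy) = 9680 / √(2250·166584) = 9680 / √374814000 = 9680 / 19360.1136 = 0.5000
t = r·√(n−2)/√(1−r²) = 0.5000·√9 / √(1−0.250000) = 1.500000 / 0.866025 = 1.732

1.732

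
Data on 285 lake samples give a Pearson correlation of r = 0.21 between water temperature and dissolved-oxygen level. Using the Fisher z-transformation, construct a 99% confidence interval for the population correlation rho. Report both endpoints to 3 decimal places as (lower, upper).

(0.060, 0.351)

z_r = atanh(0.21) = 0.213171;  SE = 1/√(n−3) = 1/√282 = 0.059549
z-limits: 0.213171 ± 2.576·0.059549 = 0.213171 ± 0.153398 = [0.059773, 0.366569]
ρ-limits: (tanh 0.059773, tanh 0.366569) = (0.060, 0.351)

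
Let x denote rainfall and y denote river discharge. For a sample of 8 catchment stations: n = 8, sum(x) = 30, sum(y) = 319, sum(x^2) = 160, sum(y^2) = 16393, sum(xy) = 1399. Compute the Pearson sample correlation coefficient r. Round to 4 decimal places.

0.4854

S_xy = nΣxy − ΣxΣy = 8·1399 − 30·319 = 11192 − 9570 = 1622
S_xx = nΣx² − (Σx)² = 8·160 − 30² = 1280 − 900 = 380
S_yy = nΣy² − (Σy)² = 8·16393 − 319² = 131144 − 101761 = 29383
r = S_xy / √(S_xx·S_yy) = 1622 / √(380·29383) = 1622 / √11165540 = 1622 / 3341.4877 = 0.4854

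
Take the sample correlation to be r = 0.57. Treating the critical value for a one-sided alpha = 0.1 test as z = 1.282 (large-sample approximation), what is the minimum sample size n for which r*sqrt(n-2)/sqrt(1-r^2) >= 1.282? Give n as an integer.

r√(n−2)/√(1−r²) ≥ 1.282  ⇔  n−2 ≥ (1.282)²·(1−r²)/r²
(1−r²)/r² = (1−0.3249)/0.3249 = 2.0779
n ≥ 2 + 1.643524·2.0779 = 2 + 3.4151 = 5.4151
⌈5.4151⌉ = 6

6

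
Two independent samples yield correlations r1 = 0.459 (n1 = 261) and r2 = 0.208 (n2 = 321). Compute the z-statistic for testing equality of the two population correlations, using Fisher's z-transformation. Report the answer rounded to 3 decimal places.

3.401

Fisher z-transforms: z1 = atanh(0.459) = 0.496044, z2 = atanh(0.208) = 0.211080; difference d = 0.284964
Var(d) = 1/258 + 1/318 = 0.0038760 + 0.0031447 = 0.0070207
z = d/√Var(d) = 0.284964 / √0.0070207 = 0.284964 / 0.083790 = 3.401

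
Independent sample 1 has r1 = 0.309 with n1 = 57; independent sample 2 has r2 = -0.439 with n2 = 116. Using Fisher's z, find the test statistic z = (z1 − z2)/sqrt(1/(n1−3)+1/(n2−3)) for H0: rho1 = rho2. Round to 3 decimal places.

4.778

Fisher z-transforms: z1 = atanh(0.309) = 0.319439, z2 = atanh(-0.439) = -0.470991; difference d = 0.790430
Var(d) = 1/54 + 1/113 = 0.0185185 + 0.0088496 = 0.0273681
z = d/√Var(d) = 0.790430 / √0.0273681 = 0.790430 / 0.165433 = 4.778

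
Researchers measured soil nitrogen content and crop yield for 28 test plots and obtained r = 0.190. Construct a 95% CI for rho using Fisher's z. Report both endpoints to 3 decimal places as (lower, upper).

z_r = atanh(0.190) = 0.192337;  SE = 1/√(n−3) = 1/√25 = 0.200000
z-limits: 0.192337 ± 1.960·0.200000 = 0.192337 ± 0.392000 = [-0.199663, 0.584337]
ρ-limits: (tanh -0.199663, tanh 0.584337) = (-0.197, 0.526)

(-0.197, 0.526)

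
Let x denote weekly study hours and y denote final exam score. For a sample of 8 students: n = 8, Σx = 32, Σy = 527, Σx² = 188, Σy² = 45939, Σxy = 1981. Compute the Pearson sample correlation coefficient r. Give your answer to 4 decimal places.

S_xy = nΣxy − ΣxΣy = 8·1981 − 32·527 = 15848 − 16864 = -1016
S_xx = nΣx² − (Σx)² = 8·188 − 32² = 1504 − 1024 = 480
S_yy = nΣy² − (Σy)² = 8·45939 − 527² = 367512 − 277729 = 89783
r = S_xy / √(S_xx·S_yy) = -1016 / √(480·89783) = -1016 / √43095840 = -1016 / 6564.7422 = -0.1548

-0.1548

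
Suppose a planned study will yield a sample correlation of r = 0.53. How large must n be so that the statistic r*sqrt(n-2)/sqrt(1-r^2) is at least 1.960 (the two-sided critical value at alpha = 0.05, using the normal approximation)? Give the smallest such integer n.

12

Need r·√(n−2)/√(1−r²) ≥ 1.960
√(n−2) ≥ 1.960·√(1−0.2809) / 0.53 = 1.960·0.847998 / 0.53 = 3.1360
n−2 ≥ 9.8345  ⇒  n ≥ 11.8345
Smallest integer n = 12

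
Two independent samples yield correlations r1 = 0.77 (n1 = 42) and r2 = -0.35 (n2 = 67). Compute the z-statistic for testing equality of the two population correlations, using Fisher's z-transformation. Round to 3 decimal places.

6.822

z1 = atanh(0.77) = 1.020328,  z2 = atanh(-0.35) = -0.365444
SE = √(1/(n1−3) + 1/(n2−3)) = √(1/39 + 1/64) = √(0.0256410 + 0.0156250) = √0.0412660 = 0.203140
z = (z1 − z2)/SE = (1.020328 − (-0.365444)) / 0.203140 = 1.385772 / 0.203140 = 6.822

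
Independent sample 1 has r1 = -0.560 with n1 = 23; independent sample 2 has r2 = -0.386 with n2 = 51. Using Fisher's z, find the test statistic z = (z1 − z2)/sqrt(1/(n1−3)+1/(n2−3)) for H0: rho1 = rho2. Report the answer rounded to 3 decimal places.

-0.848

z1 = atanh(-0.560) = -0.632833,  z2 = atanh(-0.386) = -0.407091
SE = √(1/(n1−3) + 1/(n2−3)) = √(1/20 + 1/48) = √(0.0500000 + 0.0208333) = √0.0708333 = 0.266145
z = (z1 − z2)/SE = (-0.632833 − (-0.407091)) / 0.266145 = -0.225742 / 0.266145 = -0.848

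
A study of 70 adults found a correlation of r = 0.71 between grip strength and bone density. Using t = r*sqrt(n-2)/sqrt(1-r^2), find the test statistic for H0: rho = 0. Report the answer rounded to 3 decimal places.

8.314

t = r·√(n−2) / √(1−r²) with r = 0.71, n = 70
  = 0.71·√68 / √(1 − 0.5041)
  = 0.71·8.246211 / 0.704202
  = 5.854810 / 0.704202 = 8.314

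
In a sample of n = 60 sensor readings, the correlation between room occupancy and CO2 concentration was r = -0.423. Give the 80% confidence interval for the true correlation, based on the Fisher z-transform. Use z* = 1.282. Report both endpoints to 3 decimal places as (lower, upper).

Fisher z: z_r = atanh(r) = ½·ln((1+(-0.423))/(1−(-0.423))) = -0.451340
SE(z) = 1/√(n−3) = 1/√57 = 0.132453
80% ⇒ z* = 1.282; margin = 1.282·0.132453 = 0.169805
CI on z-scale: (-0.621145, -0.281535)
Back-transform: tanh(-0.621145) = -0.551925, tanh(-0.281535) = -0.274325

(-0.552, -0.274)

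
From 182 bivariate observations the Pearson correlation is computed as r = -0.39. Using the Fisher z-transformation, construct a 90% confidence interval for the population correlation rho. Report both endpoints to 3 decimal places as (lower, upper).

(-0.489, -0.281)

z_r = atanh(-0.39) = -0.411800;  SE = 1/√(n−3) = 1/√179 = 0.074744
z-limits: -0.411800 ± 1.645·0.074744 = -0.411800 ± 0.122954 = [-0.534754, -0.288846]
ρ-limits: (tanh -0.534754, tanh -0.288846) = (-0.489, -0.281)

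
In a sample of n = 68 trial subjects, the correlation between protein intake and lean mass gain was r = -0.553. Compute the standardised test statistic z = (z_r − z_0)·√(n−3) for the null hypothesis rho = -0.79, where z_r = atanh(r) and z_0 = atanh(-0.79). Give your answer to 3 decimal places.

z_r = atanh(-0.553) = -0.622693,  z_0 = atanh(-0.79) = -1.071432
SE = 1/√(n−3) = 1/√65 = 0.124035
z = (z_r − z_0)/SE = (-0.622693 − (-1.071432)) / 0.124035 = 0.448739 / 0.124035 = 3.618

3.618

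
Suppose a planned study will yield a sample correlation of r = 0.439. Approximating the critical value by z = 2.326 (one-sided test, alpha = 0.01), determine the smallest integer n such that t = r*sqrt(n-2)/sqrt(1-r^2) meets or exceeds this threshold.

25

r√(n−2)/√(1−r²) ≥ 2.326  ⇔  n−2 ≥ (2.326)²·(1−r²)/r²
(1−r²)/r² = (1−0.192721)/0.192721 = 4.1888
n ≥ 2 + 5.410276·4.1888 = 2 + 22.6626 = 24.6626
⌈24.6626⌉ = 25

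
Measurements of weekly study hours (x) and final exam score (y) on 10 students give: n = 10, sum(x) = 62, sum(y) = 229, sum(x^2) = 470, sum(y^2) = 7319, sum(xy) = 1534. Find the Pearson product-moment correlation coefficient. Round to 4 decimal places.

S_xy = nΣxy − ΣxΣy = 10·1534 − 62·229 = 15340 − 14198 = 1142
S_xx = nΣx² − (Σx)² = 10·470 − 62² = 4700 − 3844 = 856
S_yy = nΣy² − (Σy)² = 10·7319 − 229² = 73190 − 52441 = 20749
r = S_xy / √(S_xx·S_yy) = 1142 / √(856·20749) = 1142 / √17761144 = 1142 / 4214.3972 = 0.2710

0.2710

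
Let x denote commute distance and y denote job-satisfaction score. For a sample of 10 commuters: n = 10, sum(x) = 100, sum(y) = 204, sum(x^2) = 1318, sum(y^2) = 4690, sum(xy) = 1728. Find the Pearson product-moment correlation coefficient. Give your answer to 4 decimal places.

S_xy = nΣxy − ΣxΣy = 10·1728 − 100·204 = 17280 − 20400 = -3120
S_xx = nΣx² − (Σx)² = 10·1318 − 100² = 13180 − 10000 = 3180
S_yy = nΣy² − (Σy)² = 10·4690 − 204² = 46900 − 41616 = 5284
r = S_xy / √(S_xx·S_yy) = -3120 / √(3180·5284) = -3120 / √16803120 = -3120 / 4099.1609 = -0.7611

-0.7611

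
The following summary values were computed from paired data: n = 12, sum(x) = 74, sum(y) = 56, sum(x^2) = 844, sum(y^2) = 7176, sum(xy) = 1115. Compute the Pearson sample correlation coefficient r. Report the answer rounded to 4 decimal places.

0.4701

Numerator: nΣxy − (Σx)(Σy) = 12·1115 − (74)(56) = 9236
Denominator: √[(nΣx²−(Σx)²)(nΣy²−(Σy)²)]
  nΣx²−(Σx)² = 12·844 − 5476 = 4652;  nΣy²−(Σy)² = 12·7176 − 3136 = 82976
  √(4652·82976) = √386004352 = 19646.9935
r = 9236 / 19646.9935 = 0.4701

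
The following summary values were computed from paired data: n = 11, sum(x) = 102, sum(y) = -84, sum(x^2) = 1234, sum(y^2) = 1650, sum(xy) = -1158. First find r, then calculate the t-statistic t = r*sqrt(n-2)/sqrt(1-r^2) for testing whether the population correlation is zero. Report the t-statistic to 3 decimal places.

S_xy = nΣxy − ΣxΣy = 11·(-1158) − 102·(-84) = -12738 − (-8568) = -4170
S_xx = nΣx² − (Σx)² = 11·1234 − 102² = 13574 − 10404 = 3170
S_yy = nΣy² − (Σy)² = 11·1650 − (-84)² = 18150 − 7056 = 11094
r = S_xy / √(S_xx·S_yy) = -4170 / √(3170·11094) = -4170 / √35167980 = -4170 / 5930.2597 = -0.7032
t = r·√(n−2)/√(1−r²) = -0.7032·√9 / √(1−0.494490) = -2.109600 / 0.710992 = -2.967

-2.967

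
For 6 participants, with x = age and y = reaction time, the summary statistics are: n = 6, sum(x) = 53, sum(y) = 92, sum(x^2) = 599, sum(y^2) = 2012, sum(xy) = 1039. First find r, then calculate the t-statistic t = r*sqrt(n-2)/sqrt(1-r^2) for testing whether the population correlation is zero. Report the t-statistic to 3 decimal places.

Numerator: nΣxy − (Σx)(Σy) = 6·1039 − (53)(92) = 1358
Denominator: √[(nΣx²−(Σx)²)(nΣy²−(Σy)²)]
  nΣx²−(Σx)² = 6·599 − 2809 = 785;  nΣy²−(Σy)² = 6·2012 − 8464 = 3608
  √(785·3608) = √2832280 = 1682.9379
r = 1358 / 1682.9379 = 0.8069
t = r·√(n−2)/√(1−r²) = 0.8069·√4 / √(1−0.651088) = 1.613800 / 0.590688 = 2.732

2.732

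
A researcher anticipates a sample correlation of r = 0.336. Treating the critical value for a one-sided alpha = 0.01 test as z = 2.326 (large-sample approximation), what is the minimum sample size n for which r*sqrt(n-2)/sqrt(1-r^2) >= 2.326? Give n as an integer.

45

r√(n−2)/√(1−r²) ≥ 2.326  ⇔  n−2 ≥ (2.326)²·(1−r²)/r²
(1−r²)/r² = (1−0.112896)/0.112896 = 7.8577
n ≥ 2 + 5.410276·7.8577 = 2 + 42.5123 = 44.5123
⌈44.5123⌉ = 45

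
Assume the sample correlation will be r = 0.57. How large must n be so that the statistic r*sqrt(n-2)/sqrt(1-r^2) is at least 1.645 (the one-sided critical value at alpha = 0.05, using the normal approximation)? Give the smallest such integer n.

r√(n−2)/√(1−r²) ≥ 1.645  ⇔  n−2 ≥ (1.645)²·(1−r²)/r²
(1−r²)/r² = (1−0.3249)/0.3249 = 2.0779
n ≥ 2 + 2.706025·2.0779 = 2 + 5.6228 = 7.6228
⌈7.6228⌉ = 8

8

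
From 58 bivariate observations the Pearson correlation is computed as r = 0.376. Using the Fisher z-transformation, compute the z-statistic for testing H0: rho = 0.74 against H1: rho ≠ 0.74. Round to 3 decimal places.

Fisher z: atanh(0.376) = 0.395393, atanh(0.74) = 0.950479
z = (z_r − z_0)·√(n−3) = (0.395393 − 0.950479)·√55 = -0.555086 · 7.416198 = -4.117

-4.117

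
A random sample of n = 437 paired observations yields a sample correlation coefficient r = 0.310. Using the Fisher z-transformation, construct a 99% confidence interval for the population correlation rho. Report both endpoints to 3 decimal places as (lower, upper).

z_r = atanh(0.310) = 0.320545;  SE = 1/√(n−3) = 1/√434 = 0.048002
z-limits: 0.320545 ± 2.576·0.048002 = 0.320545 ± 0.123653 = [0.196892, 0.444198]
ρ-limits: (tanh 0.196892, tanh 0.444198) = (0.194, 0.417)

(0.194, 0.417)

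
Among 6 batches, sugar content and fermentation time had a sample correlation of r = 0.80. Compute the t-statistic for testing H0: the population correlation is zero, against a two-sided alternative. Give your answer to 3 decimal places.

t = r·√(n−2) / √(1−r²) with r = 0.80, n = 6
  = 0.80·√4 / √(1 − 0.6400)
  = 0.80·2.000000 / 0.600000
  = 1.600000 / 0.600000 = 2.667

2.667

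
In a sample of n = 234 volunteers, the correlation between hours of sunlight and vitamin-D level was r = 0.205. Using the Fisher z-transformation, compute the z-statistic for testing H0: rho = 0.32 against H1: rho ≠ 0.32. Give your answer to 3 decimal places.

-1.880

z_r = atanh(0.205) = 0.207946,  z_0 = atanh(0.32) = 0.331647
SE = 1/√(n−3) = 1/√231 = 0.065795
z = (z_r − z_0)/SE = (0.207946 − 0.331647) / 0.065795 = -0.123701 / 0.065795 = -1.880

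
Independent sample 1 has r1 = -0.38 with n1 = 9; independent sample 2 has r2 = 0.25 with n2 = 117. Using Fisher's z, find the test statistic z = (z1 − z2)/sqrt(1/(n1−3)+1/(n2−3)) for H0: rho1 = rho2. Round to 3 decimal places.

Fisher z-transforms: z1 = atanh(-0.38) = -0.400060, z2 = atanh(0.25) = 0.255413; difference d = -0.655473
Var(d) = 1/6 + 1/114 = 0.1666667 + 0.0087719 = 0.1754386
z = d/√Var(d) = -0.655473 / √0.1754386 = -0.655473 / 0.418854 = -1.565

-1.565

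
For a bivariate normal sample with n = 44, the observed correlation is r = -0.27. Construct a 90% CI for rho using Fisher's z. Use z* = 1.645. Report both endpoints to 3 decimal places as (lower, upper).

(-0.488, -0.020)

z_r = atanh(-0.27) = -0.276864;  SE = 1/√(n−3) = 1/√41 = 0.156174
z-limits: -0.276864 ± 1.645·0.156174 = -0.276864 ± 0.256906 = [-0.533770, -0.019958]
ρ-limits: (tanh -0.533770, tanh -0.019958) = (-0.488, -0.020)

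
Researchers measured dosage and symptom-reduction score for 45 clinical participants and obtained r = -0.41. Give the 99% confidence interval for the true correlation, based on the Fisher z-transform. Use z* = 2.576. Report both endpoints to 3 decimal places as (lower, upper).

(-0.682, -0.038)

z_r = atanh(-0.41) = -0.435611;  SE = 1/√(n−3) = 1/√42 = 0.154303
z-limits: -0.435611 ± 2.576·0.154303 = -0.435611 ± 0.397485 = [-0.833096, -0.038126]
ρ-limits: (tanh -0.833096, tanh -0.038126) = (-0.682, -0.038)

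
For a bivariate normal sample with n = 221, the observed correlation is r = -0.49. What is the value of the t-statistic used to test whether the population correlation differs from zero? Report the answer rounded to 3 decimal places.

-8.318

t = r·√(n−2) / √(1−r²) with r = -0.49, n = 221
  = -0.49·√219 / √(1 − 0.2401)
  = -0.49·14.798649 / 0.871722
  = -7.251338 / 0.871722 = -8.318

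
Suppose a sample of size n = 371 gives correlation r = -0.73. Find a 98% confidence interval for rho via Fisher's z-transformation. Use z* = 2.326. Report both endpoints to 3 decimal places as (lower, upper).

(-0.782, -0.668)

z_r = atanh(-0.73) = -0.928727;  SE = 1/√(n−3) = 1/√368 = 0.052129
z-limits: -0.928727 ± 2.326·0.052129 = -0.928727 ± 0.121252 = [-1.049979, -0.807475]
ρ-limits: (tanh -1.049979, tanh -0.807475) = (-0.782, -0.668)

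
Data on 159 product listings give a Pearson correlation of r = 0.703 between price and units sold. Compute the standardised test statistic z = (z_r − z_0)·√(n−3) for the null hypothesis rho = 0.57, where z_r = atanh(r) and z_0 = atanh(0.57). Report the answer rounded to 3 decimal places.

2.819

Fisher z: atanh(0.703) = 0.873207, atanh(0.57) = 0.647523
z = (z_r − z_0)·√(n−3) = (0.873207 − 0.647523)·√156 = 0.225684 · 12.489996 = 2.819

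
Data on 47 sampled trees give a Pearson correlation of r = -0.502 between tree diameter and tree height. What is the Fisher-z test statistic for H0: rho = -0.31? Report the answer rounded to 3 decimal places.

-1.535

z_r = atanh(-0.502) = -0.551976,  z_0 = atanh(-0.31) = -0.320545
SE = 1/√(n−3) = 1/√44 = 0.150756
z = (z_r − z_0)/SE = (-0.551976 − (-0.320545)) / 0.150756 = -0.231431 / 0.150756 = -1.535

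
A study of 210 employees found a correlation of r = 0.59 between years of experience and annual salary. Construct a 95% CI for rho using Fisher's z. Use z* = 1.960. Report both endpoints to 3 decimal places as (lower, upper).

(0.494, 0.672)

Fisher z: z_r = atanh(r) = ½·ln((1+0.59)/(1−0.59)) = 0.677666
SE(z) = 1/√(n−3) = 1/√207 = 0.069505
95% ⇒ z* = 1.960; margin = 1.960·0.069505 = 0.136230
CI on z-scale: (0.541436, 0.813896)
Back-transform: tanh(0.541436) = 0.494074, tanh(0.813896) = 0.671734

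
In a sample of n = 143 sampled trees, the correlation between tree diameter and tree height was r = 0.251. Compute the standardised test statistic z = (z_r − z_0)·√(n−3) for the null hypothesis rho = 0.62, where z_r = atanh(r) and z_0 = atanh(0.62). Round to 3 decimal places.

-5.544

Fisher z: atanh(0.251) = 0.256480, atanh(0.62) = 0.725005
z = (z_r − z_0)·√(n−3) = (0.256480 − 0.725005)·√140 = -0.468525 · 11.832160 = -5.544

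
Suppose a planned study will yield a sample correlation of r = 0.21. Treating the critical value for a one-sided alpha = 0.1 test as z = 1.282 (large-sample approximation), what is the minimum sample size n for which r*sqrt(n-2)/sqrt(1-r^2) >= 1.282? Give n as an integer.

38

Need r·√(n−2)/√(1−r²) ≥ 1.282
√(n−2) ≥ 1.282·√(1−0.0441) / 0.21 = 1.282·0.977701 / 0.21 = 5.9686
n−2 ≥ 35.6242  ⇒  n ≥ 37.6242
Smallest integer n = 38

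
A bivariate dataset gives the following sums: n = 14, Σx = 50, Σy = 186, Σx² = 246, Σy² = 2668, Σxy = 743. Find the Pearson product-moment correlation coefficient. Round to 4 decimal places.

Numerator: nΣxy − (Σx)(Σy) = 14·743 − (50)(186) = 1102
Denominator: √[(nΣx²−(Σx)²)(nΣy²−(Σy)²)]
  nΣx²−(Σx)² = 14·246 − 2500 = 944;  nΣy²−(Σy)² = 14·2668 − 34596 = 2756
  √(944·2756) = √2601664 = 1612.9675
r = 1102 / 1612.9675 = 0.6832

0.6832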